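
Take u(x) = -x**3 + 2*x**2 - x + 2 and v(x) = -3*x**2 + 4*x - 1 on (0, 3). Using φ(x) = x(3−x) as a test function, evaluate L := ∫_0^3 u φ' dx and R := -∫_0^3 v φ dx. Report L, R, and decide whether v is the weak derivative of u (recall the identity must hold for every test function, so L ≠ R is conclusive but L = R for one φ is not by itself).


LHS = 279/20, RHS = 279/20. Yes, v = u' weakly.

u(x) = -x**3 + 2*x**2 - x + 2, classical derivative u'(x) = -3*x**2 + 4*x - 1.
φ(x) = x(3−x), so φ'(x) = 3 - 2*x.
Note φ(0) = φ(3) = 0, so the boundary term u·φ vanishes.
LHS = ∫_0^3 u(x) φ'(x) dx = ∫_0^3 (2*x^4 - 7*x^3 + 8*x^2 - 7*x + 6) dx. Term by term:
  ∫_0^3 2*x^4 dx = 486/5;  ∫_0^3 -7*x^3 dx = -567/4;  ∫_0^3 8*x^2 dx = 72;
  ∫_0^3 -7*x dx = -63/2;  ∫_0^3 6 dx = 18.
Sum: 486/5 − 567/4 + 72 − 63/2 + 18 = 279/20.
So LHS = 279/20.
∫_0^3 v(x) φ(x) dx = ∫_0^3 (3*x^4 - 13*x^3 + 13*x^2 - 3*x) dx. Term by term:
  ∫_0^3 3*x^4 dx = 729/5;  ∫_0^3 -13*x^3 dx = -1053/4;  ∫_0^3 13*x^2 dx = 117;
  ∫_0^3 -3*x dx = -27/2.
Sum: 729/5 − 1053/4 + 117 − 27/2 = -279/20.
So RHS = -∫_0^3 v(x) φ(x) dx = 279/20.
LHS = RHS, so the identity holds for this test φ.
Moreover u is smooth here and v(x) = u'(x) = -3*x**2 + 4*x - 1 pointwise, so the identity holds for every test function. Hence v is the weak derivative of u.


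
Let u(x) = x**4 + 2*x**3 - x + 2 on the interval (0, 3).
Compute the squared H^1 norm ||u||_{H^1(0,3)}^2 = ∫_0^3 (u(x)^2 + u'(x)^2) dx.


||u||_{H^1}^2 = 1326687/70

The H^1 norm (squared) on an interval (0, L) is
  ||u||_{H^1}^2 = ∫_0^L u(x)^2 dx + ∫_0^L u'(x)^2 dx.
Compute u'(x) = 4*x**3 + 6*x**2 - 1.
Then u(x)^2 = x**8 + 4*x**7 + 4*x**6 - 2*x**5 + 8*x**3 + x**2 - 4*x + 4 and u'(x)^2 = 16*x**6 + 48*x**5 + 36*x**4 - 8*x**3 - 12*x**2 + 1.
Integrate each monomial from 0 to 3 using ∫_0^3 c·x^n dx = c·3^(n+1)/(n+1):
  ∫_0^3 u(x)^2 dx = ∫_0^3 (x^8 + 4*x^7 + 4*x^6 - 2*x^5 + 8*x^3 + x^2 - 4*x + 4) dx. Term by term:
    ∫_0^3 x^8 dx = 2187;  ∫_0^3 4*x^7 dx = 6561/2;  ∫_0^3 4*x^6 dx = 8748/7;
    ∫_0^3 -2*x^5 dx = -243;  ∫_0^3 8*x^3 dx = 162;  ∫_0^3 x^2 dx = 9;
    ∫_0^3 -4*x dx = -18;  ∫_0^3 4 dx = 12.
  Sum: 2187 + 6561/2 + 8748/7 − 243 + 162 + 9 − 18 + 12 = 92949/14.
  ∫_0^3 u'(x)^2 dx = ∫_0^3 (16*x^6 + 48*x^5 + 36*x^4 - 8*x^3 - 12*x^2 + 1) dx. Term by term:
    ∫_0^3 16*x^6 dx = 34992/7;  ∫_0^3 48*x^5 dx = 5832;  ∫_0^3 36*x^4 dx = 8748/5;
    ∫_0^3 -8*x^3 dx = -162;  ∫_0^3 -12*x^2 dx = -108;  ∫_0^3 1 dx = 3.
  Sum: 34992/7 + 5832 + 8748/5 − 162 − 108 + 3 = 430971/35.
Adding: ||u||_{H^1}^2 = 92949/14 + 430971/35 = 1326687/70.


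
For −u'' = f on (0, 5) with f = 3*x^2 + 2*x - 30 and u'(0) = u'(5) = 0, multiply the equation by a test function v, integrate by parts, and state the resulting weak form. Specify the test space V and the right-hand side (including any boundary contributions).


V = H^1(0, 5) (no boundary constraint on v; u is determined up to an additive constant); weak form: ∫_0^5 u'v' dx = ∫_0^5 (3*x^2 + 2*x - 30) v dx for all v ∈ V.

Multiply both sides by a test function v and integrate from 0 to 5:
  ∫_0^5 −u''(x) v(x) dx = ∫_0^5 f(x) v(x) dx.
Integrate the LHS by parts once:
  ∫_0^5 −u'' v dx = −[u'(x) v(x)]_0^5 + ∫_0^5 u'(x) v'(x) dx.
Thus ∫_0^5 u'(x) v'(x) dx = ∫_0^5 f(x) v(x) dx + [u'(x) v(x)]_0^5.
Choose V so that boundary terms are either known or forced to vanish.
u has homogeneous Neumann: u'(0) = u'(5) = 0. So [u' v]_0^5 = 0·v(5) − 0·v(0) = 0 for any v; take V = H^1(0, 5).
Weak formulation: find u (satisfying any essential BC) such that ∫_0^5 u'(x) v'(x) dx = ∫_0^5 f v dx for all v ∈ V (homogeneous Neumann, so boundary terms vanish).
Substituting f(x) = 3*x^2 + 2*x - 30, the right-hand side is ∫_0^5 (3*x^2 + 2*x - 30) v dx.
Compatibility check (pure Neumann): taking v ≡ 1 ∈ V gives 0 = ∫_0^5 f dx + (0) − (0), i.e. ∫_0^5 f dx must equal u'(0) − u'(5) = 0. Indeed ∫_0^5 (3*x^2 + 2*x - 30) dx = 0, so the data are compatible. The solution is then unique only up to an additive constant (fix it e.g. by requiring ∫_0^5 u dx = 0).


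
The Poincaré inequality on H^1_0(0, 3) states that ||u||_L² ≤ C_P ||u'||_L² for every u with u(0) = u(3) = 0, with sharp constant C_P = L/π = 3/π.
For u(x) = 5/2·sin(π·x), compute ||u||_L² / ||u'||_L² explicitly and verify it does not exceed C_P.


||u||_L² / ||u'||_L² = 1/π < C_P = 3/π.

u(x) = 5/2·sin(π·x), so u'(x) = 5*π*cos(π*x)/2.
Writing u(x) = A·sin(kπx/L) with A = 5/2 and k = 3, use ∫_0^L sin²(kπx/L) dx = L/2 and ∫_0^L cos²(kπx/L) dx = L/2.
u² = 25/4·sin²(π·x) and (u')² = 25*π^2/4·cos²(π·x), and each of sin², cos² integrates to L/2 = 3/2 over (0, 3).
∫_0^3 u² dx = 75/8, so ||u||_L² = 5*sqrt(6)/4.
∫_0^3 (u')² dx = 75*π^2/8, so ||u'||_L² = 5*sqrt(6)*π/4.
Ratio ||u||_L² / ||u'||_L² = 1/π.
Sharp Poincaré constant on H^1_0(0, 3) is C_P = L/π = 3/π, achieved by sin(π/3·x).
This is the k = 3 harmonic; the ratio L/(kπ) is strictly less than C_P = L/π, consistent with the sharp inequality ||u||_L² ≤ C_P ||u'||_L².


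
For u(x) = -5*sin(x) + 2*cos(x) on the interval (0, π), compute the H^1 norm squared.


||u||_{H^1(0,π)}^2 = 29*π

u'(x) = -2*sin(x) - 5*cos(x).
Expand u² and (u')² and integrate term by term on (0, π), using: for integers n ≥ 1, ∫_0^π sin²(nx) dx = ∫_0^π cos²(nx) dx = π/2; for n ≠ n', ∫_0^π sin(nx)sin(n'x) dx = ∫_0^π cos(nx)cos(n'x) dx = 0; and by product-to-sum, ∫_0^π sin(nx)cos(n'x) dx = ½∫_0^π [sin((n+n')x) + sin((n−n')x)] dx, which is 0 when n+n' is even and 2n/(n²−n'²) when n+n' is odd (it need not vanish on (0, π)).
  u² squared terms: (-5)²·∫sin(x)² dx = 25·π/2 = 25*π/2;  (2)²·∫cos(x)² dx = 4·π/2 = 2*π.
  u² cross terms: 2·(-5)·(2)·∫sin(x)·cos(x) dx = -20·(0) = 0.
  So ∫_0^π u² dx = 25*π/2 + 2*π + 0 = 29*π/2.
  (u')² squared terms: (-5)²·∫cos(x)² dx = 25·π/2 = 25*π/2;  (-2)²·∫sin(x)² dx = 4·π/2 = 2*π.
  (u')² cross terms: 2·(-5)·(-2)·∫cos(x)·sin(x) dx = 20·(0) = 0.
  So ∫_0^π (u')² dx = 25*π/2 + 2*π + 0 = 29*π/2.
||u||_{H^1}^2 = (29*π/2) + (29*π/2) = 29*π.


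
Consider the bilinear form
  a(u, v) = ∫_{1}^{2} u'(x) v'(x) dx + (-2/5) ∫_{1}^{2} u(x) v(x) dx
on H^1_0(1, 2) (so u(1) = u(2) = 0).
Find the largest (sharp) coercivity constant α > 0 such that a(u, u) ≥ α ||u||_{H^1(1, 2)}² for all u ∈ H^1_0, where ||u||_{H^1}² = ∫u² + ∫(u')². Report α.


α = (-2/5 + π^2)/(1 + π^2)

Coercivity of a(·,·) on H^1_0(1, 2) means a(u, u) ≥ α ||u||_{H^1}² for every u ∈ H^1_0.
The interval has length L = 1, and Poincaré/coercivity depend only on L. Here a(u, u) = ∫(u')² + (-2/5)·∫u².
Here c = -2/5 < 0 with |c| < (π/L)² = π^2, so coercivity still holds. The condition a(u,u) ≥ α||u||_{H^1}² reads (1−α)∫(u')² ≥ (α−c)∫u². Any admissible α is ≤ 1 (rapidly oscillating u have ∫u²/∫(u')² → 0), and α = 1 would force 0 ≥ (1−c)∫u², impossible since c < 1; so 1−α > 0. By the sharp Poincaré inequality on H^1_0 of an interval of length L, ∫(u')² ≥ (π/L)²∫u² with equality for the first sine mode sin(π(x−x₀)/L) (x₀ the left endpoint), so the inequality holds for all u iff (1−α)(π/L)² ≥ α − c, i.e. α ≤ ((π/L)² + c)/((π/L)² + 1) = (1 + c(L/π)²)/(1 + (L/π)²). (Direct route, valid since c ≤ 0: Poincaré gives c∫u² ≥ c(L/π)²∫(u')², so a(u,u) ≥ (1 + c(L/π)²)∫(u')², while ||u||_{H^1}² ≤ (1 + (L/π)²)∫(u')²; dividing yields the same α.) With (π/L)² = π^2 and c = -2/5, the largest admissible constant is α = ((π/L)² + c)/((π/L)² + 1).
Simplifying, α = (-2/5 + π^2)/(1 + π^2).


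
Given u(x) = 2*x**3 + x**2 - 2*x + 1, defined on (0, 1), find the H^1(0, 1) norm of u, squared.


||u||_{H^1}^2 = 258/35

The H^1 norm (squared) on an interval (0, L) is
  ||u||_{H^1}^2 = ∫_0^L u(x)^2 dx + ∫_0^L u'(x)^2 dx.
Compute u'(x) = 6*x**2 + 2*x - 2.
Then u(x)^2 = 4*x**6 + 4*x**5 - 7*x**4 + 6*x**2 - 4*x + 1 and u'(x)^2 = 36*x**4 + 24*x**3 - 20*x**2 - 8*x + 4.
Integrate each monomial from 0 to 1 using ∫_0^1 c·x^n dx = c·1^(n+1)/(n+1):
  ∫_0^1 u(x)^2 dx = ∫_0^1 (4*x^6 + 4*x^5 - 7*x^4 + 6*x^2 - 4*x + 1) dx. Term by term:
    ∫_0^1 4*x^6 dx = 4/7;  ∫_0^1 4*x^5 dx = 2/3;  ∫_0^1 -7*x^4 dx = -7/5;
    ∫_0^1 6*x^2 dx = 2;  ∫_0^1 -4*x dx = -2;  ∫_0^1 1 dx = 1.
  Sum: 4/7 + 2/3 − 7/5 + 2 − 2 + 1 = 88/105.
  ∫_0^1 u'(x)^2 dx = ∫_0^1 (36*x^4 + 24*x^3 - 20*x^2 - 8*x + 4) dx. Term by term:
    ∫_0^1 36*x^4 dx = 36/5;  ∫_0^1 24*x^3 dx = 6;  ∫_0^1 -20*x^2 dx = -20/3;
    ∫_0^1 -8*x dx = -4;  ∫_0^1 4 dx = 4.
  Sum: 36/5 + 6 − 20/3 − 4 + 4 = 98/15.
Adding: ||u||_{H^1}^2 = 88/105 + 98/15 = 258/35.


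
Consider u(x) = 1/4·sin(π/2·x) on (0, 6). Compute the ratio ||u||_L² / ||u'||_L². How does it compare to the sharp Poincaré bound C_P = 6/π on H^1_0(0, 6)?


||u||_L² / ||u'||_L² = 2/π < C_P = 6/π.

u(x) = 1/4·sin(π/2·x), so u'(x) = π*cos(π*x/2)/8.
Writing u(x) = A·sin(kπx/L) with A = 1/4 and k = 3, use ∫_0^L sin²(kπx/L) dx = L/2 and ∫_0^L cos²(kπx/L) dx = L/2.
u² = 1/16·sin²(π/2·x) and (u')² = π^2/64·cos²(π/2·x), and each of sin², cos² integrates to L/2 = 3 over (0, 6).
∫_0^6 u² dx = 3/16, so ||u||_L² = sqrt(3)/4.
∫_0^6 (u')² dx = 3*π^2/64, so ||u'||_L² = sqrt(3)*π/8.
Ratio ||u||_L² / ||u'||_L² = 2/π.
Sharp Poincaré constant on H^1_0(0, 6) is C_P = L/π = 6/π, achieved by sin(π/6·x).
This is the k = 3 harmonic; the ratio L/(kπ) is strictly less than C_P = L/π, consistent with the sharp inequality ||u||_L² ≤ C_P ||u'||_L².


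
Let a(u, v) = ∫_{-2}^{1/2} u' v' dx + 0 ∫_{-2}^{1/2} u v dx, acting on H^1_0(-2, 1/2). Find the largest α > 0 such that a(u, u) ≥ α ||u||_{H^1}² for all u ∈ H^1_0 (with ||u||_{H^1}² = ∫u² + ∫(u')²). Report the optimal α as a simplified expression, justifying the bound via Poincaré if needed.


α = 4*π^2/(25 + 4*π^2)

Coercivity of a(·,·) on H^1_0(-2, 1/2) means a(u, u) ≥ α ||u||_{H^1}² for every u ∈ H^1_0.
The interval has length L = 5/2, and Poincaré/coercivity depend only on L. Here a(u, u) = ∫(u')² + (0)·∫u².
Here c = 0, so a(u,u) = ∫(u')² alone. The condition a(u,u) ≥ α||u||_{H^1}² reads (1−α)∫(u')² ≥ (α−c)∫u². Any admissible α is ≤ 1 (rapidly oscillating u have ∫u²/∫(u')² → 0), and α = 1 would force 0 ≥ (1−c)∫u², impossible since c < 1; so 1−α > 0. By the sharp Poincaré inequality on H^1_0 of an interval of length L, ∫(u')² ≥ (π/L)²∫u² with equality for the first sine mode sin(π(x−x₀)/L) (x₀ the left endpoint), so the inequality holds for all u iff (1−α)(π/L)² ≥ α − c, i.e. α ≤ ((π/L)² + c)/((π/L)² + 1) = (1 + c(L/π)²)/(1 + (L/π)²). (Direct route, valid since c ≤ 0: Poincaré gives c∫u² ≥ c(L/π)²∫(u')², so a(u,u) ≥ (1 + c(L/π)²)∫(u')², while ||u||_{H^1}² ≤ (1 + (L/π)²)∫(u')²; dividing yields the same α.) With (π/L)² = 4*π^2/25 and c = 0, the largest admissible constant is α = ((π/L)² + c)/((π/L)² + 1).
Simplifying, α = 4*π^2/(25 + 4*π^2).


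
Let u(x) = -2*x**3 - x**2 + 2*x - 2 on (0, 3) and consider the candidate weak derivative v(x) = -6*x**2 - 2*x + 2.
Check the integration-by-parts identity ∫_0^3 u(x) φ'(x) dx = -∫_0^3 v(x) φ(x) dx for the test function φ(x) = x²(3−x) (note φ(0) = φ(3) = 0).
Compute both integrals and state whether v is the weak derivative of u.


LHS = 783/5, RHS = 783/5. Yes, v = u' weakly.

u(x) = -2*x**3 - x**2 + 2*x - 2, classical derivative u'(x) = -6*x**2 - 2*x + 2.
φ(x) = x²(3−x), so φ'(x) = 3*x*(2 - x).
Note φ(0) = φ(3) = 0, so the boundary term u·φ vanishes.
LHS = ∫_0^3 u(x) φ'(x) dx = ∫_0^3 (6*x^5 - 9*x^4 - 12*x^3 + 18*x^2 - 12*x) dx. Term by term:
  ∫_0^3 6*x^5 dx = 729;  ∫_0^3 -9*x^4 dx = -2187/5;  ∫_0^3 -12*x^3 dx = -243;
  ∫_0^3 18*x^2 dx = 162;  ∫_0^3 -12*x dx = -54.
Sum: 729 − 2187/5 − 243 + 162 − 54 = 783/5.
So LHS = 783/5.
∫_0^3 v(x) φ(x) dx = ∫_0^3 (6*x^5 - 16*x^4 - 8*x^3 + 6*x^2) dx. Term by term:
  ∫_0^3 6*x^5 dx = 729;  ∫_0^3 -16*x^4 dx = -3888/5;  ∫_0^3 -8*x^3 dx = -162;
  ∫_0^3 6*x^2 dx = 54.
Sum: 729 − 3888/5 − 162 + 54 = -783/5.
So RHS = -∫_0^3 v(x) φ(x) dx = 783/5.
LHS = RHS, so the identity holds for this test φ.
Moreover u is smooth here and v(x) = u'(x) = -6*x**2 - 2*x + 2 pointwise, so the identity holds for every test function. Hence v is the weak derivative of u.


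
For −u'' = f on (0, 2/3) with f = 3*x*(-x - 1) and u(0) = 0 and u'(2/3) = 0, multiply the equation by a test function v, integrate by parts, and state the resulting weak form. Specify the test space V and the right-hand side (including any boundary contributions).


V = {v ∈ H^1(0, 2/3) : v(0) = 0} (test functions vanish at x = 0 where u is specified); weak form: ∫_0^2/3 u'v' dx = ∫_0^2/3 (3*x*(-x - 1)) v dx for all v ∈ V.

Multiply both sides by a test function v and integrate from 0 to 2/3:
  ∫_0^2/3 −u''(x) v(x) dx = ∫_0^2/3 f(x) v(x) dx.
Integrate the LHS by parts once:
  ∫_0^2/3 −u'' v dx = −[u'(x) v(x)]_0^2/3 + ∫_0^2/3 u'(x) v'(x) dx.
Thus ∫_0^2/3 u'(x) v'(x) dx = ∫_0^2/3 f(x) v(x) dx + [u'(x) v(x)]_0^2/3.
Choose V so that boundary terms are either known or forced to vanish.
Mixed BC: u(0) = 0 (Dirichlet) and u'(2/3) = 0 (Neumann). Define V = {v ∈ H^1(0, 2/3) : v(0) = 0}. Then [u' v]_0^2/3 = u'(2/3)·v(2/3) − u'(0)·0 = 0.
Weak formulation: find u (satisfying any essential BC) such that ∫_0^2/3 u'(x) v'(x) dx = ∫_0^2/3 f v dx for all v ∈ V (Dirichlet at 0 absorbed into V; the Neumann datum at x = 2/3 is zero, so no boundary term remains).
Substituting f(x) = 3*x*(-x - 1), the right-hand side is ∫_0^2/3 (3*x*(-x - 1)) v dx.


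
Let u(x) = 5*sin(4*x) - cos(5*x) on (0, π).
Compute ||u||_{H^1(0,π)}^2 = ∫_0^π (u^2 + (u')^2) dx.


||u||_{H^1(0,π)}^2 = 2080/9 + 451*π/2

u'(x) = 5*sin(5*x) + 20*cos(4*x).
Expand u² and (u')² and integrate term by term on (0, π), using: for integers n ≥ 1, ∫_0^π sin²(nx) dx = ∫_0^π cos²(nx) dx = π/2; for n ≠ n', ∫_0^π sin(nx)sin(n'x) dx = ∫_0^π cos(nx)cos(n'x) dx = 0; and by product-to-sum, ∫_0^π sin(nx)cos(n'x) dx = ½∫_0^π [sin((n+n')x) + sin((n−n')x)] dx, which is 0 when n+n' is even and 2n/(n²−n'²) when n+n' is odd (it need not vanish on (0, π)).
  u² squared terms: (-1)²·∫cos(5x)² dx = 1·π/2 = π/2;  (5)²·∫sin(4x)² dx = 25·π/2 = 25*π/2.
  u² cross terms: 2·(-1)·(5)·∫cos(5x)·sin(4x) dx = -10·(-8/9) = 80/9.
  So ∫_0^π u² dx = π/2 + 25*π/2 + 80/9 = 80/9 + 13*π.
  (u')² squared terms: (5)²·∫sin(5x)² dx = 25·π/2 = 25*π/2;  (20)²·∫cos(4x)² dx = 400·π/2 = 200*π.
  (u')² cross terms: 2·(5)·(20)·∫sin(5x)·cos(4x) dx = 200·(10/9) = 2000/9.
  So ∫_0^π (u')² dx = 25*π/2 + 200*π + 2000/9 = 2000/9 + 425*π/2.
||u||_{H^1}^2 = (80/9 + 13*π) + (2000/9 + 425*π/2) = 2080/9 + 451*π/2.


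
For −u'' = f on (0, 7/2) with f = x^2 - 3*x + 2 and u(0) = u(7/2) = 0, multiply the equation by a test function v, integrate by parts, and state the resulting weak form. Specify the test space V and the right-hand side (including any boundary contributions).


V = H^1_0(0, 7/2) (so v(0) = v(7/2) = 0); weak form: ∫_0^7/2 u'v' dx = ∫_0^7/2 (x^2 - 3*x + 2) v dx for all v ∈ V.

Multiply both sides by a test function v and integrate from 0 to 7/2:
  ∫_0^7/2 −u''(x) v(x) dx = ∫_0^7/2 f(x) v(x) dx.
Integrate the LHS by parts once:
  ∫_0^7/2 −u'' v dx = −[u'(x) v(x)]_0^7/2 + ∫_0^7/2 u'(x) v'(x) dx.
Thus ∫_0^7/2 u'(x) v'(x) dx = ∫_0^7/2 f(x) v(x) dx + [u'(x) v(x)]_0^7/2.
Choose V so that boundary terms are either known or forced to vanish.
u is Dirichlet: u(0) = u(7/2) = 0. Let V = H^1_0(0, 7/2); then v(0) = v(7/2) = 0, and [u' v]_0^7/2 = 0.
Weak formulation: find u (satisfying any essential BC) such that ∫_0^7/2 u'(x) v'(x) dx = ∫_0^7/2 f v dx for all v ∈ V.
Substituting f(x) = x^2 - 3*x + 2, the right-hand side is ∫_0^7/2 (x^2 - 3*x + 2) v dx.


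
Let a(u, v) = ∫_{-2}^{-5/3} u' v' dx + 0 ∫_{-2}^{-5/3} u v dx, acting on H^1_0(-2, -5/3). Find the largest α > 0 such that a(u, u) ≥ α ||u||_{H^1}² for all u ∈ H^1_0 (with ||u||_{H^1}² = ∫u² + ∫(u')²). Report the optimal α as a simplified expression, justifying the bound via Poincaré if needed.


α = 9*π^2/(1 + 9*π^2)

Coercivity of a(·,·) on H^1_0(-2, -5/3) means a(u, u) ≥ α ||u||_{H^1}² for every u ∈ H^1_0.
The interval has length L = 1/3, and Poincaré/coercivity depend only on L. Here a(u, u) = ∫(u')² + (0)·∫u².
Here c = 0, so a(u,u) = ∫(u')² alone. The condition a(u,u) ≥ α||u||_{H^1}² reads (1−α)∫(u')² ≥ (α−c)∫u². Any admissible α is ≤ 1 (rapidly oscillating u have ∫u²/∫(u')² → 0), and α = 1 would force 0 ≥ (1−c)∫u², impossible since c < 1; so 1−α > 0. By the sharp Poincaré inequality on H^1_0 of an interval of length L, ∫(u')² ≥ (π/L)²∫u² with equality for the first sine mode sin(π(x−x₀)/L) (x₀ the left endpoint), so the inequality holds for all u iff (1−α)(π/L)² ≥ α − c, i.e. α ≤ ((π/L)² + c)/((π/L)² + 1) = (1 + c(L/π)²)/(1 + (L/π)²). (Direct route, valid since c ≤ 0: Poincaré gives c∫u² ≥ c(L/π)²∫(u')², so a(u,u) ≥ (1 + c(L/π)²)∫(u')², while ||u||_{H^1}² ≤ (1 + (L/π)²)∫(u')²; dividing yields the same α.) With (π/L)² = 9*π^2 and c = 0, the largest admissible constant is α = ((π/L)² + c)/((π/L)² + 1).
Simplifying, α = 9*π^2/(1 + 9*π^2).


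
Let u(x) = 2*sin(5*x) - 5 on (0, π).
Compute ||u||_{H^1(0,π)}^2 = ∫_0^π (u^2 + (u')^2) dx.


||u||_{H^1(0,π)}^2 = -8 + 77*π

u'(x) = 10*cos(5*x).
Expand u² and (u')² and integrate term by term on (0, π), using: for integers n ≥ 1, ∫_0^π sin²(nx) dx = ∫_0^π cos²(nx) dx = π/2; for n ≠ n', ∫_0^π sin(nx)sin(n'x) dx = ∫_0^π cos(nx)cos(n'x) dx = 0; and by product-to-sum, ∫_0^π sin(nx)cos(n'x) dx = ½∫_0^π [sin((n+n')x) + sin((n−n')x)] dx, which is 0 when n+n' is even and 2n/(n²−n'²) when n+n' is odd (it need not vanish on (0, π)). For the constant mode: ∫_0^π 1 dx = π, ∫_0^π cos(nx) dx = 0, ∫_0^π sin(nx) dx = (1−(−1)^n)/n.
  u² squared terms: (-5)²·∫1 dx = 25·π = 25*π;  (2)²·∫sin(5x)² dx = 4·π/2 = 2*π.
  u² cross terms: 2·(-5)·(2)·∫1·sin(5x) dx = -20·(2/5) = -8.
  So ∫_0^π u² dx = 25*π + 2*π − 8 = -8 + 27*π.
  (u')² squared terms: (10)²·∫cos(5x)² dx = 100·π/2 = 50*π.
  So ∫_0^π (u')² dx = 50*π.
||u||_{H^1}^2 = (-8 + 27*π) + (50*π) = -8 + 77*π.


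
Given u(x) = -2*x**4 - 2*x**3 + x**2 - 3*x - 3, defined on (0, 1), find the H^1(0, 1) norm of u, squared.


||u||_{H^1}^2 = 48229/630

The H^1 norm (squared) on an interval (0, L) is
  ||u||_{H^1}^2 = ∫_0^L u(x)^2 dx + ∫_0^L u'(x)^2 dx.
Compute u'(x) = -8*x**3 - 6*x**2 + 2*x - 3.
Then u(x)^2 = 4*x**8 + 8*x**7 + 8*x**5 + 25*x**4 + 6*x**3 + 3*x**2 + 18*x + 9 and u'(x)^2 = 64*x**6 + 96*x**5 + 4*x**4 + 24*x**3 + 40*x**2 - 12*x + 9.
Integrate each monomial from 0 to 1 using ∫_0^1 c·x^n dx = c·1^(n+1)/(n+1):
  ∫_0^1 u(x)^2 dx = ∫_0^1 (4*x^8 + 8*x^7 + 8*x^5 + 25*x^4 + 6*x^3 + 3*x^2 + 18*x + 9) dx. Term by term:
    ∫_0^1 4*x^8 dx = 4/9;  ∫_0^1 8*x^7 dx = 1;  ∫_0^1 8*x^5 dx = 4/3;
    ∫_0^1 25*x^4 dx = 5;  ∫_0^1 6*x^3 dx = 3/2;  ∫_0^1 3*x^2 dx = 1;
    ∫_0^1 18*x dx = 9;  ∫_0^1 9 dx = 9.
  Sum: 4/9 + 1 + 4/3 + 5 + 3/2 + 1 + 9 + 9 = 509/18.
  ∫_0^1 u'(x)^2 dx = ∫_0^1 (64*x^6 + 96*x^5 + 4*x^4 + 24*x^3 + 40*x^2 - 12*x + 9) dx. Term by term:
    ∫_0^1 64*x^6 dx = 64/7;  ∫_0^1 96*x^5 dx = 16;  ∫_0^1 4*x^4 dx = 4/5;
    ∫_0^1 24*x^3 dx = 6;  ∫_0^1 40*x^2 dx = 40/3;  ∫_0^1 -12*x dx = -6;
    ∫_0^1 9 dx = 9.
  Sum: 64/7 + 16 + 4/5 + 6 + 40/3 − 6 + 9 = 5069/105.
Adding: ||u||_{H^1}^2 = 509/18 + 5069/105 = 48229/630.


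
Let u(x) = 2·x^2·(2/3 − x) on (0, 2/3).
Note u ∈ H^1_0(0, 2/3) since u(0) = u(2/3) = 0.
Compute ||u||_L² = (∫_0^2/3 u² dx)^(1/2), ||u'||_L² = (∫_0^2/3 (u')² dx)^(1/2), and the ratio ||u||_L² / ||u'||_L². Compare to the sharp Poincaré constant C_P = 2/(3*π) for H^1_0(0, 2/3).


||u||_L² / ||u'||_L² = sqrt(14)/21 < C_P = 2/(3*π).

u(x) = 2·x^2·(2/3 − x), so u'(x) = 2*x*(4 - 9*x)/3.
u(x) = 2·x^2·(2/3 − x) vanishes at x = 0 and x = 2/3, so u ∈ H^1_0(0, 2/3). Differentiate via the product rule and integrate the resulting polynomials term by term.
  ∫_0^2/3 u² dx = ∫_0^2/3 (4*x^6 - 16*x^5/3 + 16*x^4/9) dx. Term by term:
    ∫_0^2/3 4*x^6 dx = 512/15309;  ∫_0^2/3 -16*x^5/3 dx = -512/6561;  ∫_0^2/3 16*x^4/9 dx = 512/10935.
  Sum: 512/15309 − 512/6561 + 512/10935 = 512/229635.
  ∫_0^2/3 (u')² dx = ∫_0^2/3 (36*x^4 - 32*x^3 + 64*x^2/9) dx. Term by term:
    ∫_0^2/3 36*x^4 dx = 128/135;  ∫_0^2/3 -32*x^3 dx = -128/81;  ∫_0^2/3 64*x^2/9 dx = 512/729.
  Sum: 128/135 − 128/81 + 512/729 = 256/3645.
∫_0^2/3 u² dx = 512/229635, so ||u||_L² = 16*sqrt(70)/2835.
∫_0^2/3 (u')² dx = 256/3645, so ||u'||_L² = 16*sqrt(5)/135.
Ratio ||u||_L² / ||u'||_L² = sqrt(14)/21.
Sharp Poincaré constant on H^1_0(0, 2/3) is C_P = L/π = 2/(3*π), achieved by sin(3*π/2·x).
A polynomial bump cannot attain the sharp Poincaré constant (only the first sine eigenfunction does), so the ratio is strictly less than C_P, consistent with ||u||_L² ≤ C_P ||u'||_L².


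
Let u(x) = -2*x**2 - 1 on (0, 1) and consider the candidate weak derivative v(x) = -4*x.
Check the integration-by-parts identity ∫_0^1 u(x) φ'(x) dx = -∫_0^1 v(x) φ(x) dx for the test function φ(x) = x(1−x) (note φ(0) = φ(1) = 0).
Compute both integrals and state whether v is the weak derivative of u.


LHS = 1/3, RHS = 1/3. Yes, v = u' weakly.

u(x) = -2*x**2 - 1, classical derivative u'(x) = -4*x.
φ(x) = x(1−x), so φ'(x) = 1 - 2*x.
Note φ(0) = φ(1) = 0, so the boundary term u·φ vanishes.
LHS = ∫_0^1 u(x) φ'(x) dx = ∫_0^1 (4*x^3 - 2*x^2 + 2*x - 1) dx. Term by term:
  ∫_0^1 4*x^3 dx = 1;  ∫_0^1 -2*x^2 dx = -2/3;  ∫_0^1 2*x dx = 1;
  ∫_0^1 -1 dx = -1.
Sum: 1 − 2/3 + 1 − 1 = 1/3.
So LHS = 1/3.
∫_0^1 v(x) φ(x) dx = ∫_0^1 (4*x^3 - 4*x^2) dx. Term by term:
  ∫_0^1 4*x^3 dx = 1;  ∫_0^1 -4*x^2 dx = -4/3.
Sum: 1 − 4/3 = -1/3.
So RHS = -∫_0^1 v(x) φ(x) dx = 1/3.
LHS = RHS, so the identity holds for this test φ.
Moreover u is smooth here and v(x) = u'(x) = -4*x pointwise, so the identity holds for every test function. Hence v is the weak derivative of u.


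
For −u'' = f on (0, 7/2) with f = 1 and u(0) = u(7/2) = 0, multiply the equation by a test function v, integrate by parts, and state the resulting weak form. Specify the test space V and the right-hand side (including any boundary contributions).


V = H^1_0(0, 7/2) (so v(0) = v(7/2) = 0); weak form: ∫_0^7/2 u'v' dx = ∫_0^7/2 (1) v dx for all v ∈ V.

Multiply both sides by a test function v and integrate from 0 to 7/2:
  ∫_0^7/2 −u''(x) v(x) dx = ∫_0^7/2 f(x) v(x) dx.
Integrate the LHS by parts once:
  ∫_0^7/2 −u'' v dx = −[u'(x) v(x)]_0^7/2 + ∫_0^7/2 u'(x) v'(x) dx.
Thus ∫_0^7/2 u'(x) v'(x) dx = ∫_0^7/2 f(x) v(x) dx + [u'(x) v(x)]_0^7/2.
Choose V so that boundary terms are either known or forced to vanish.
u is Dirichlet: u(0) = u(7/2) = 0. Let V = H^1_0(0, 7/2); then v(0) = v(7/2) = 0, and [u' v]_0^7/2 = 0.
Weak formulation: find u (satisfying any essential BC) such that ∫_0^7/2 u'(x) v'(x) dx = ∫_0^7/2 f v dx for all v ∈ V.
Substituting f(x) = 1, the right-hand side is ∫_0^7/2 (1) v dx.


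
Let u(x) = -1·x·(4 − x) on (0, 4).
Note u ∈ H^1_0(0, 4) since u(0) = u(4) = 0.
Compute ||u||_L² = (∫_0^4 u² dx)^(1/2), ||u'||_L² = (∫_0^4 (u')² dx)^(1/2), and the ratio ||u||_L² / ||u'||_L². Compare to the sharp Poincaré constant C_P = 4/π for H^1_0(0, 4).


||u||_L² / ||u'||_L² = 2*sqrt(10)/5 < C_P = 4/π.

u(x) = -1·x·(4 − x), so u'(x) = 2*x - 4.
u(x) = -1·x·(4 − x) vanishes at x = 0 and x = 4, so u ∈ H^1_0(0, 4). Differentiate via the product rule and integrate the resulting polynomials term by term.
  ∫_0^4 u² dx = ∫_0^4 (x^4 - 8*x^3 + 16*x^2) dx. Term by term:
    ∫_0^4 x^4 dx = 1024/5;  ∫_0^4 -8*x^3 dx = -512;  ∫_0^4 16*x^2 dx = 1024/3.
  Sum: 1024/5 − 512 + 1024/3 = 512/15.
  ∫_0^4 (u')² dx = ∫_0^4 (4*x^2 - 16*x + 16) dx. Term by term:
    ∫_0^4 4*x^2 dx = 256/3;  ∫_0^4 -16*x dx = -128;  ∫_0^4 16 dx = 64.
  Sum: 256/3 − 128 + 64 = 64/3.
∫_0^4 u² dx = 512/15, so ||u||_L² = 16*sqrt(30)/15.
∫_0^4 (u')² dx = 64/3, so ||u'||_L² = 8*sqrt(3)/3.
Ratio ||u||_L² / ||u'||_L² = 2*sqrt(10)/5.
Sharp Poincaré constant on H^1_0(0, 4) is C_P = L/π = 4/π, achieved by sin(π/4·x).
A polynomial bump cannot attain the sharp Poincaré constant (only the first sine eigenfunction does), so the ratio is strictly less than C_P, consistent with ||u||_L² ≤ C_P ||u'||_L².


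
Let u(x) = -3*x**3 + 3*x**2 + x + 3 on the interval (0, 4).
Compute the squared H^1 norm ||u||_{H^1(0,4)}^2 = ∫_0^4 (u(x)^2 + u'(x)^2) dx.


||u||_{H^1}^2 = 2023736/105

The H^1 norm (squared) on an interval (0, L) is
  ||u||_{H^1}^2 = ∫_0^L u(x)^2 dx + ∫_0^L u'(x)^2 dx.
Compute u'(x) = -9*x**2 + 6*x + 1.
Then u(x)^2 = 9*x**6 - 18*x**5 + 3*x**4 - 12*x**3 + 19*x**2 + 6*x + 9 and u'(x)^2 = 81*x**4 - 108*x**3 + 18*x**2 + 12*x + 1.
Integrate each monomial from 0 to 4 using ∫_0^4 c·x^n dx = c·4^(n+1)/(n+1):
  ∫_0^4 u(x)^2 dx = ∫_0^4 (9*x^6 - 18*x^5 + 3*x^4 - 12*x^3 + 19*x^2 + 6*x + 9) dx. Term by term:
    ∫_0^4 9*x^6 dx = 147456/7;  ∫_0^4 -18*x^5 dx = -12288;  ∫_0^4 3*x^4 dx = 3072/5;
    ∫_0^4 -12*x^3 dx = -768;  ∫_0^4 19*x^2 dx = 1216/3;  ∫_0^4 6*x dx = 48;
    ∫_0^4 9 dx = 36.
  Sum: 147456/7 − 12288 + 3072/5 − 768 + 1216/3 + 48 + 36 = 956852/105.
  ∫_0^4 u'(x)^2 dx = ∫_0^4 (81*x^4 - 108*x^3 + 18*x^2 + 12*x + 1) dx. Term by term:
    ∫_0^4 81*x^4 dx = 82944/5;  ∫_0^4 -108*x^3 dx = -6912;  ∫_0^4 18*x^2 dx = 384;
    ∫_0^4 12*x dx = 96;  ∫_0^4 1 dx = 4.
  Sum: 82944/5 − 6912 + 384 + 96 + 4 = 50804/5.
Adding: ||u||_{H^1}^2 = 956852/105 + 50804/5 = 2023736/105.


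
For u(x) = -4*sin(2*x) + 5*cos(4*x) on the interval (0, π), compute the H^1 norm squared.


||u||_{H^1(0,π)}^2 = 505*π/2

u'(x) = -20*sin(4*x) - 8*cos(2*x).
Expand u² and (u')² and integrate term by term on (0, π), using: for integers n ≥ 1, ∫_0^π sin²(nx) dx = ∫_0^π cos²(nx) dx = π/2; for n ≠ n', ∫_0^π sin(nx)sin(n'x) dx = ∫_0^π cos(nx)cos(n'x) dx = 0; and by product-to-sum, ∫_0^π sin(nx)cos(n'x) dx = ½∫_0^π [sin((n+n')x) + sin((n−n')x)] dx, which is 0 when n+n' is even and 2n/(n²−n'²) when n+n' is odd (it need not vanish on (0, π)).
  u² squared terms: (-4)²·∫sin(2x)² dx = 16·π/2 = 8*π;  (5)²·∫cos(4x)² dx = 25·π/2 = 25*π/2.
  u² cross terms: 2·(-4)·(5)·∫sin(2x)·cos(4x) dx = -40·(0) = 0.
  So ∫_0^π u² dx = 8*π + 25*π/2 + 0 = 41*π/2.
  (u')² squared terms: (-20)²·∫sin(4x)² dx = 400·π/2 = 200*π;  (-8)²·∫cos(2x)² dx = 64·π/2 = 32*π.
  (u')² cross terms: 2·(-20)·(-8)·∫sin(4x)·cos(2x) dx = 320·(0) = 0.
  So ∫_0^π (u')² dx = 200*π + 32*π + 0 = 232*π.
||u||_{H^1}^2 = (41*π/2) + (232*π) = 505*π/2.


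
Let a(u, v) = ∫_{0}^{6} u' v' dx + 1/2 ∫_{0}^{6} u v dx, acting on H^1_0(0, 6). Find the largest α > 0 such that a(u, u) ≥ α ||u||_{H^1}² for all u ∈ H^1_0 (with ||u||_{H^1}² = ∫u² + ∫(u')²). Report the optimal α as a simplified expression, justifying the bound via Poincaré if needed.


α = (π^2 + 18)/(π^2 + 36)

Coercivity of a(·,·) on H^1_0(0, 6) means a(u, u) ≥ α ||u||_{H^1}² for every u ∈ H^1_0.
The interval has length L = 6, and Poincaré/coercivity depend only on L. Here a(u, u) = ∫(u')² + (1/2)·∫u².
Here 0 < c = 1/2 < 1. The condition a(u,u) ≥ α||u||_{H^1}² reads (1−α)∫(u')² ≥ (α−c)∫u². Any admissible α is ≤ 1 (rapidly oscillating u have ∫u²/∫(u')² → 0), and α = 1 would force 0 ≥ (1−c)∫u², impossible since c < 1; so 1−α > 0. By the sharp Poincaré inequality on H^1_0 of an interval of length L, ∫(u')² ≥ (π/L)²∫u² with equality for the first sine mode sin(π(x−x₀)/L) (x₀ the left endpoint), so the inequality holds for all u iff (1−α)(π/L)² ≥ α − c, i.e. α ≤ ((π/L)² + c)/((π/L)² + 1) = (1 + c(L/π)²)/(1 + (L/π)²). With (π/L)² = π^2/36 and c = 1/2, the largest admissible constant is α = ((π/L)² + c)/((π/L)² + 1).
Simplifying, α = (π^2 + 18)/(π^2 + 36).


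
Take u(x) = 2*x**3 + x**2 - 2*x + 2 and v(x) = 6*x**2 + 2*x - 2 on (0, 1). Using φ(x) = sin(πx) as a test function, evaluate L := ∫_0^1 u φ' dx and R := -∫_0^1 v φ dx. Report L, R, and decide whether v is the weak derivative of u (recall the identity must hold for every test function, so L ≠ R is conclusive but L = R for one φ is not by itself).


LHS = -4/π + 24/π^3, RHS = -4/π + 24/π^3. Yes, v = u' weakly.

u(x) = 2*x**3 + x**2 - 2*x + 2, classical derivative u'(x) = 6*x**2 + 2*x - 2.
φ(x) = sin(πx), so φ'(x) = π*cos(π*x).
Note φ(0) = φ(1) = 0, so the boundary term u·φ vanishes.
LHS = ∫_0^1 u(x) φ'(x) dx = ∫_0^1 (2*π*x^3*cos(π*x) + π*x^2*cos(π*x) - 2*π*x*cos(π*x) + 2*π*cos(π*x)) dx. Term by term:
  ∫_0^1 2*π*cos(π*x) dx = 0;  ∫_0^1 π*x^2*cos(π*x) dx = -2/π;  ∫_0^1 -2*π*x*cos(π*x) dx = 4/π;
  ∫_0^1 2*π*x^3*cos(π*x) dx = -6/π + 24/π^3.
Sum: 0 − 2/π + 4/π + -6/π + 24/π^3 = -4/π + 24/π^3.
So LHS = -4/π + 24/π^3.
∫_0^1 v(x) φ(x) dx = ∫_0^1 (6*x^2*sin(π*x) + 2*x*sin(π*x) - 2*sin(π*x)) dx. Term by term:
  ∫_0^1 -2*sin(π*x) dx = -4/π;  ∫_0^1 2*x*sin(π*x) dx = 2/π;  ∫_0^1 6*x^2*sin(π*x) dx = -24/π^3 + 6/π.
Sum: -4/π + 2/π + -24/π^3 + 6/π = -24/π^3 + 4/π.
So RHS = -∫_0^1 v(x) φ(x) dx = -4/π + 24/π^3.
LHS = RHS, so the identity holds for this test φ.
Moreover u is smooth here and v(x) = u'(x) = 6*x**2 + 2*x - 2 pointwise, so the identity holds for every test function. Hence v is the weak derivative of u.


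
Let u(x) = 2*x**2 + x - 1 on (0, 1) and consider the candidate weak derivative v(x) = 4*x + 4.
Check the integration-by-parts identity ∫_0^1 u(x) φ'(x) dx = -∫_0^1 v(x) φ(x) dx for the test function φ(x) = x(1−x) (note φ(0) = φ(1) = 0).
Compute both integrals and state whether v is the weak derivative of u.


LHS = -1/2, RHS = -1. No, v is not the weak derivative of u.

u(x) = 2*x**2 + x - 1, classical derivative u'(x) = 4*x + 1.
φ(x) = x(1−x), so φ'(x) = 1 - 2*x.
Note φ(0) = φ(1) = 0, so the boundary term u·φ vanishes.
LHS = ∫_0^1 u(x) φ'(x) dx = ∫_0^1 (-4*x^3 + 3*x - 1) dx. Term by term:
  ∫_0^1 -4*x^3 dx = -1;  ∫_0^1 3*x dx = 3/2;  ∫_0^1 -1 dx = -1.
Sum: -1 + 3/2 − 1 = -1/2.
So LHS = -1/2.
∫_0^1 v(x) φ(x) dx = ∫_0^1 (-4*x^3 + 4*x) dx. Term by term:
  ∫_0^1 -4*x^3 dx = -1;  ∫_0^1 4*x dx = 2.
Sum: -1 + 2 = 1.
So RHS = -∫_0^1 v(x) φ(x) dx = -1.
LHS − RHS = 1/2 ≠ 0, so the identity fails.
(For a valid weak derivative the identity must hold for EVERY test function, in particular this one. The failure shows v is NOT the weak derivative of u.)
Correct weak derivative would be u'(x) = 4*x + 1.


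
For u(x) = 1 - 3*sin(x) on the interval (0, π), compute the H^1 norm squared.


||u||_{H^1(0,π)}^2 = -12 + 10*π

u'(x) = -3*cos(x).
Expand u² and (u')² and integrate term by term on (0, π), using: for integers n ≥ 1, ∫_0^π sin²(nx) dx = ∫_0^π cos²(nx) dx = π/2; for n ≠ n', ∫_0^π sin(nx)sin(n'x) dx = ∫_0^π cos(nx)cos(n'x) dx = 0; and by product-to-sum, ∫_0^π sin(nx)cos(n'x) dx = ½∫_0^π [sin((n+n')x) + sin((n−n')x)] dx, which is 0 when n+n' is even and 2n/(n²−n'²) when n+n' is odd (it need not vanish on (0, π)). For the constant mode: ∫_0^π 1 dx = π, ∫_0^π cos(nx) dx = 0, ∫_0^π sin(nx) dx = (1−(−1)^n)/n.
  u² squared terms: (1)²·∫1 dx = 1·π = π;  (-3)²·∫sin(x)² dx = 9·π/2 = 9*π/2.
  u² cross terms: 2·(1)·(-3)·∫1·sin(x) dx = -6·(2) = -12.
  So ∫_0^π u² dx = π + 9*π/2 − 12 = -12 + 11*π/2.
  (u')² squared terms: (-3)²·∫cos(x)² dx = 9·π/2 = 9*π/2.
  So ∫_0^π (u')² dx = 9*π/2.
||u||_{H^1}^2 = (-12 + 11*π/2) + (9*π/2) = -12 + 10*π.


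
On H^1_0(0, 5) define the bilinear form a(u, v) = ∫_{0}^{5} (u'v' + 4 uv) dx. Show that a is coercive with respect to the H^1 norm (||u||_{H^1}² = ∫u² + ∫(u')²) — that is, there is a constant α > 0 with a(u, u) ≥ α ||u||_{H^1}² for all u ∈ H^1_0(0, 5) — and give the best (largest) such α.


α = 1

Coercivity of a(·,·) on H^1_0(0, 5) means a(u, u) ≥ α ||u||_{H^1}² for every u ∈ H^1_0.
The interval has length L = 5, and Poincaré/coercivity depend only on L. Here a(u, u) = ∫(u')² + (4)·∫u².
Here c = 4 ≥ 1, so a(u,u) = ∫(u')² + c∫u² ≥ ∫(u')² + ∫u² = ||u||_{H^1}², i.e. α = 1 works. No larger α is possible: a(u,u) ≥ α||u||_{H^1}² means (1−α)∫(u')² ≥ (α−c)∫u², and for the modes u_n = sin(nπ(x−x₀)/L) (x₀ the left endpoint) one has ∫u_n²/∫(u_n')² = (L/(nπ))² → 0, so a(u_n,u_n)/||u_n||_{H^1}² → 1. Hence the optimal constant is α = 1.
Therefore α = 1.


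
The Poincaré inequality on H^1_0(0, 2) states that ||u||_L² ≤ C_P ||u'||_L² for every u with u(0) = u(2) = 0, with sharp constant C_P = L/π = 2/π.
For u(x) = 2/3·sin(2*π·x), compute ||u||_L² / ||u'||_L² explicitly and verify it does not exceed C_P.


||u||_L² / ||u'||_L² = 1/(2*π) < C_P = 2/π.

u(x) = 2/3·sin(2*π·x), so u'(x) = 4*π*cos(2*π*x)/3.
Writing u(x) = A·sin(kπx/L) with A = 2/3 and k = 4, use ∫_0^L sin²(kπx/L) dx = L/2 and ∫_0^L cos²(kπx/L) dx = L/2.
u² = 4/9·sin²(2*π·x) and (u')² = 16*π^2/9·cos²(2*π·x), and each of sin², cos² integrates to L/2 = 1 over (0, 2).
∫_0^2 u² dx = 4/9, so ||u||_L² = 2/3.
∫_0^2 (u')² dx = 16*π^2/9, so ||u'||_L² = 4*π/3.
Ratio ||u||_L² / ||u'||_L² = 1/(2*π).
Sharp Poincaré constant on H^1_0(0, 2) is C_P = L/π = 2/π, achieved by sin(π/2·x).
This is the k = 4 harmonic; the ratio L/(kπ) is strictly less than C_P = L/π, consistent with the sharp inequality ||u||_L² ≤ C_P ||u'||_L².


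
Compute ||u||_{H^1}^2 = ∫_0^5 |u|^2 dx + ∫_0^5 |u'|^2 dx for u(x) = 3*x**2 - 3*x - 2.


||u||_{H^1}^2 = 7905/2

The H^1 norm (squared) on an interval (0, L) is
  ||u||_{H^1}^2 = ∫_0^L u(x)^2 dx + ∫_0^L u'(x)^2 dx.
Compute u'(x) = 6*x - 3.
Then u(x)^2 = 9*x**4 - 18*x**3 - 3*x**2 + 12*x + 4 and u'(x)^2 = 36*x**2 - 36*x + 9.
Integrate each monomial from 0 to 5 using ∫_0^5 c·x^n dx = c·5^(n+1)/(n+1):
  ∫_0^5 u(x)^2 dx = ∫_0^5 (9*x^4 - 18*x^3 - 3*x^2 + 12*x + 4) dx. Term by term:
    ∫_0^5 9*x^4 dx = 5625;  ∫_0^5 -18*x^3 dx = -5625/2;  ∫_0^5 -3*x^2 dx = -125;
    ∫_0^5 12*x dx = 150;  ∫_0^5 4 dx = 20.
  Sum: 5625 − 5625/2 − 125 + 150 + 20 = 5715/2.
  ∫_0^5 u'(x)^2 dx = ∫_0^5 (36*x^2 - 36*x + 9) dx. Term by term:
    ∫_0^5 36*x^2 dx = 1500;  ∫_0^5 -36*x dx = -450;  ∫_0^5 9 dx = 45.
  Sum: 1500 − 450 + 45 = 1095.
Adding: ||u||_{H^1}^2 = 5715/2 + 1095 = 7905/2.


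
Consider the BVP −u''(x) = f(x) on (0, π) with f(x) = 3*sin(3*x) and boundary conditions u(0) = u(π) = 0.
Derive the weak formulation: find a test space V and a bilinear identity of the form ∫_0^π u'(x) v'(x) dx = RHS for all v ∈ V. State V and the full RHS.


V = H^1_0(0, π) (so v(0) = v(π) = 0); weak form: ∫_0^π u'v' dx = ∫_0^π (3*sin(3*x)) v dx for all v ∈ V.

Multiply both sides by a test function v and integrate from 0 to π:
  ∫_0^π −u''(x) v(x) dx = ∫_0^π f(x) v(x) dx.
Integrate the LHS by parts once:
  ∫_0^π −u'' v dx = −[u'(x) v(x)]_0^π + ∫_0^π u'(x) v'(x) dx.
Thus ∫_0^π u'(x) v'(x) dx = ∫_0^π f(x) v(x) dx + [u'(x) v(x)]_0^π.
Choose V so that boundary terms are either known or forced to vanish.
u is Dirichlet: u(0) = u(π) = 0. Let V = H^1_0(0, π); then v(0) = v(π) = 0, and [u' v]_0^π = 0.
Weak formulation: find u (satisfying any essential BC) such that ∫_0^π u'(x) v'(x) dx = ∫_0^π f v dx for all v ∈ V.
Substituting f(x) = 3*sin(3*x), the right-hand side is ∫_0^π (3*sin(3*x)) v dx.


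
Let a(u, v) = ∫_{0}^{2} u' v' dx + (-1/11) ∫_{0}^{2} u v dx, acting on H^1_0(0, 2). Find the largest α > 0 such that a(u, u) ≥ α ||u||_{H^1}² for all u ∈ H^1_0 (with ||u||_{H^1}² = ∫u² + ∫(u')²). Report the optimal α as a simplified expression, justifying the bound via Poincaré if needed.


α = (-4/11 + π^2)/(4 + π^2)

Coercivity of a(·,·) on H^1_0(0, 2) means a(u, u) ≥ α ||u||_{H^1}² for every u ∈ H^1_0.
The interval has length L = 2, and Poincaré/coercivity depend only on L. Here a(u, u) = ∫(u')² + (-1/11)·∫u².
Here c = -1/11 < 0 with |c| < (π/L)² = π^2/4, so coercivity still holds. The condition a(u,u) ≥ α||u||_{H^1}² reads (1−α)∫(u')² ≥ (α−c)∫u². Any admissible α is ≤ 1 (rapidly oscillating u have ∫u²/∫(u')² → 0), and α = 1 would force 0 ≥ (1−c)∫u², impossible since c < 1; so 1−α > 0. By the sharp Poincaré inequality on H^1_0 of an interval of length L, ∫(u')² ≥ (π/L)²∫u² with equality for the first sine mode sin(π(x−x₀)/L) (x₀ the left endpoint), so the inequality holds for all u iff (1−α)(π/L)² ≥ α − c, i.e. α ≤ ((π/L)² + c)/((π/L)² + 1) = (1 + c(L/π)²)/(1 + (L/π)²). (Direct route, valid since c ≤ 0: Poincaré gives c∫u² ≥ c(L/π)²∫(u')², so a(u,u) ≥ (1 + c(L/π)²)∫(u')², while ||u||_{H^1}² ≤ (1 + (L/π)²)∫(u')²; dividing yields the same α.) With (π/L)² = π^2/4 and c = -1/11, the largest admissible constant is α = ((π/L)² + c)/((π/L)² + 1).
Simplifying, α = (-4/11 + π^2)/(4 + π^2).


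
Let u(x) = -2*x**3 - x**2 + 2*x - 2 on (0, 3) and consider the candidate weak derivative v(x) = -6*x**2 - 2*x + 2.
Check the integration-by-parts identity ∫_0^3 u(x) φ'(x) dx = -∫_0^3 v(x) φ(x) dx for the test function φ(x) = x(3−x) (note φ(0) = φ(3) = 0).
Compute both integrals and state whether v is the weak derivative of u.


LHS = 387/5, RHS = 387/5. Yes, v = u' weakly.

u(x) = -2*x**3 - x**2 + 2*x - 2, classical derivative u'(x) = -6*x**2 - 2*x + 2.
φ(x) = x(3−x), so φ'(x) = 3 - 2*x.
Note φ(0) = φ(3) = 0, so the boundary term u·φ vanishes.
LHS = ∫_0^3 u(x) φ'(x) dx = ∫_0^3 (4*x^4 - 4*x^3 - 7*x^2 + 10*x - 6) dx. Term by term:
  ∫_0^3 4*x^4 dx = 972/5;  ∫_0^3 -4*x^3 dx = -81;  ∫_0^3 -7*x^2 dx = -63;
  ∫_0^3 10*x dx = 45;  ∫_0^3 -6 dx = -18.
Sum: 972/5 − 81 − 63 + 45 − 18 = 387/5.
So LHS = 387/5.
∫_0^3 v(x) φ(x) dx = ∫_0^3 (6*x^4 - 16*x^3 - 8*x^2 + 6*x) dx. Term by term:
  ∫_0^3 6*x^4 dx = 1458/5;  ∫_0^3 -16*x^3 dx = -324;  ∫_0^3 -8*x^2 dx = -72;
  ∫_0^3 6*x dx = 27.
Sum: 1458/5 − 324 − 72 + 27 = -387/5.
So RHS = -∫_0^3 v(x) φ(x) dx = 387/5.
LHS = RHS, so the identity holds for this test φ.
Moreover u is smooth here and v(x) = u'(x) = -6*x**2 - 2*x + 2 pointwise, so the identity holds for every test function. Hence v is the weak derivative of u.


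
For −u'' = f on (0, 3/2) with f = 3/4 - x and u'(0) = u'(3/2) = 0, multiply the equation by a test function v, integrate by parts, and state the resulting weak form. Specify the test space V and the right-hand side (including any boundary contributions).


V = H^1(0, 3/2) (no boundary constraint on v; u is determined up to an additive constant); weak form: ∫_0^3/2 u'v' dx = ∫_0^3/2 (3/4 - x) v dx for all v ∈ V.

Multiply both sides by a test function v and integrate from 0 to 3/2:
  ∫_0^3/2 −u''(x) v(x) dx = ∫_0^3/2 f(x) v(x) dx.
Integrate the LHS by parts once:
  ∫_0^3/2 −u'' v dx = −[u'(x) v(x)]_0^3/2 + ∫_0^3/2 u'(x) v'(x) dx.
Thus ∫_0^3/2 u'(x) v'(x) dx = ∫_0^3/2 f(x) v(x) dx + [u'(x) v(x)]_0^3/2.
Choose V so that boundary terms are either known or forced to vanish.
u has homogeneous Neumann: u'(0) = u'(3/2) = 0. So [u' v]_0^3/2 = 0·v(3/2) − 0·v(0) = 0 for any v; take V = H^1(0, 3/2).
Weak formulation: find u (satisfying any essential BC) such that ∫_0^3/2 u'(x) v'(x) dx = ∫_0^3/2 f v dx for all v ∈ V (homogeneous Neumann, so boundary terms vanish).
Substituting f(x) = 3/4 - x, the right-hand side is ∫_0^3/2 (3/4 - x) v dx.
Compatibility check (pure Neumann): taking v ≡ 1 ∈ V gives 0 = ∫_0^3/2 f dx + (0) − (0), i.e. ∫_0^3/2 f dx must equal u'(0) − u'(3/2) = 0. Indeed ∫_0^3/2 (3/4 - x) dx = 0, so the data are compatible. The solution is then unique only up to an additive constant (fix it e.g. by requiring ∫_0^3/2 u dx = 0).
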